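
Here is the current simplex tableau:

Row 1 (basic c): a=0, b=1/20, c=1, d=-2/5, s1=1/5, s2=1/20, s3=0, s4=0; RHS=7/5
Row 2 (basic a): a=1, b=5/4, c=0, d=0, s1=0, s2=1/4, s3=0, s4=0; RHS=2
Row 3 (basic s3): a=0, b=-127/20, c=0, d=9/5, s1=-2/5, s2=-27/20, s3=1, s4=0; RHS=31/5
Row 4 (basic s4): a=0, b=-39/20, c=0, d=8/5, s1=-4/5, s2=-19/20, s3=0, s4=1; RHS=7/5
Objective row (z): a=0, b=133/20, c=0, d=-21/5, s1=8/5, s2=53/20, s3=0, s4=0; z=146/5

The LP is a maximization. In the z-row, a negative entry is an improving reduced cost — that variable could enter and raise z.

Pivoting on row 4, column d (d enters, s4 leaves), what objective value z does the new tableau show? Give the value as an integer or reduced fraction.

263/8

Minimum ratio for d: (7/5)/(8/5) = 7/8.
z changes by −(z-row coeff of d)·ratio = −(-21/5)·(7/8) = 147/40.
New z = 146/5 + (147/40) = 263/8.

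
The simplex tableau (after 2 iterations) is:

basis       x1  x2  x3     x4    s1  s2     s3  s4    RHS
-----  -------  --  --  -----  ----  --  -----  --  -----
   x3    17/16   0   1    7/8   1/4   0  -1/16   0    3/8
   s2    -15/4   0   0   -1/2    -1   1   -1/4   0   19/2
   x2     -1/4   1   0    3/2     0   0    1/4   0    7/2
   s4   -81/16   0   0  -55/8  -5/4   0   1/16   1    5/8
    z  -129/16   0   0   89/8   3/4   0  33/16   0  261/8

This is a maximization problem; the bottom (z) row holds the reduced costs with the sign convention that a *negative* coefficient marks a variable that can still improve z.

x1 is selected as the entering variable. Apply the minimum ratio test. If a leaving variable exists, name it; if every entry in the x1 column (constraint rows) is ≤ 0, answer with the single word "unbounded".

Ratios: row 1 (x3): (3/8)/(17/16) = 6/17; row 2 (s2): entry -15/4 ≤ 0, skip; row 3 (x2): entry -1/4 ≤ 0, skip; row 4 (s4): entry -81/16 ≤ 0, skip.
Minimum ratio is in the x3 row, so x3 leaves.

x3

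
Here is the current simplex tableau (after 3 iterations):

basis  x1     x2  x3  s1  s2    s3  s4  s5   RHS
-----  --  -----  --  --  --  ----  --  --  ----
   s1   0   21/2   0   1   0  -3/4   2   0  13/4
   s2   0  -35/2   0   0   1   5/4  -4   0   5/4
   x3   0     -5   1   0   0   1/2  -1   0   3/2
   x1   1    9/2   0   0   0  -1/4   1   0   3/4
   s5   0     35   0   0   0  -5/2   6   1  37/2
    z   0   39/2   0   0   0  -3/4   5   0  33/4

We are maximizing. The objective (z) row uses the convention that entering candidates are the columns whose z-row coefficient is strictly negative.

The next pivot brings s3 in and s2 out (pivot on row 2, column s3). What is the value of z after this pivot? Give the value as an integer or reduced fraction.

Minimum ratio for s3: (5/4)/(5/4) = 1.
z changes by −(z-row coeff of s3)·ratio = −(-3/4)·1 = 3/4.
New z = 33/4 + (3/4) = 9.

9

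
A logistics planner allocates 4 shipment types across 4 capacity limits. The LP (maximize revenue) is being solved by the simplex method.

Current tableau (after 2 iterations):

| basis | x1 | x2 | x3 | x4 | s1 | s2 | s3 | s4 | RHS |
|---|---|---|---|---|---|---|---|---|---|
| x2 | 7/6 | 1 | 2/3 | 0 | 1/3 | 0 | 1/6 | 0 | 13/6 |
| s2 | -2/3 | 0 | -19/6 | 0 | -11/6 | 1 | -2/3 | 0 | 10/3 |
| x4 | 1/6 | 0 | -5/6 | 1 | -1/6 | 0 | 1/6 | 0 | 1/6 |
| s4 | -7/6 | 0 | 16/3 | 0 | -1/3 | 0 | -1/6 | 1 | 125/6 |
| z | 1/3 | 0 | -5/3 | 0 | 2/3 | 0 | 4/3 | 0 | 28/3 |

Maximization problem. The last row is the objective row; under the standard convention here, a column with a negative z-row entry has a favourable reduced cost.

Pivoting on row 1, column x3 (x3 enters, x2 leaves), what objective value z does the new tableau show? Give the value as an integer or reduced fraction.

59/4

Minimum ratio for x3: (13/6)/(2/3) = 13/4.
z changes by −(z-row coeff of x3)·ratio = −(-5/3)·(13/4) = 65/12.
New z = 28/3 + (65/12) = 59/4.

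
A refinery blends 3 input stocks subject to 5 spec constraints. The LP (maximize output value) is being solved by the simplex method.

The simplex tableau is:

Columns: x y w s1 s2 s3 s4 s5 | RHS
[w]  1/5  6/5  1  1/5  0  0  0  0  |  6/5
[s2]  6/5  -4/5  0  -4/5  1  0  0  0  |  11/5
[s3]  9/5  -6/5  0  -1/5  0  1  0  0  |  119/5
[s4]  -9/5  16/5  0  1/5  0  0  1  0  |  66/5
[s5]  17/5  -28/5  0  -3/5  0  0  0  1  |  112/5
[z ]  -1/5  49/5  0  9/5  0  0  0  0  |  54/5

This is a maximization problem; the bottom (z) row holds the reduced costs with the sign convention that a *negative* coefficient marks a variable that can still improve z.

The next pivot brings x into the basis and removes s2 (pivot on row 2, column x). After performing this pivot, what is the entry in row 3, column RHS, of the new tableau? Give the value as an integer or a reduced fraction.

41/2

Pivot element is row 2, column x: 6/5.
Normalize row 2: new (row 2, RHS) = (11/5)/(6/5) = 11/6.
row 3 ← row 3 − (9/5)·(new row 2): 119/5 − (9/5)·(11/6) = 41/2.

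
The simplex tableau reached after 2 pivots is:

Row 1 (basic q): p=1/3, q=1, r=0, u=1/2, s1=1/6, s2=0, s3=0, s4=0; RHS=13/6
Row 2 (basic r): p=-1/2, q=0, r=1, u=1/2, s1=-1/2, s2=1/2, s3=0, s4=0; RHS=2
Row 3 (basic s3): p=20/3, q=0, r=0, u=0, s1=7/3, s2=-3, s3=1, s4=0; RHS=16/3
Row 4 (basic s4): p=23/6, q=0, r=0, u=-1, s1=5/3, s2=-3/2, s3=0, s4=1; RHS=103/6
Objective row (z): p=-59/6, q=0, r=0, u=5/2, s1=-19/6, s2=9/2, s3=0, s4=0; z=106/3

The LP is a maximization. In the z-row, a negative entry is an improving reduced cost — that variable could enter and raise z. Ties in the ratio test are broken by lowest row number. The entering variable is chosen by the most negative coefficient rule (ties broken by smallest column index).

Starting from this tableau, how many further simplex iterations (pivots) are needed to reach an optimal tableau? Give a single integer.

1

pivot: p in, s3 out → z = 216/5
No improving column remains; optimal.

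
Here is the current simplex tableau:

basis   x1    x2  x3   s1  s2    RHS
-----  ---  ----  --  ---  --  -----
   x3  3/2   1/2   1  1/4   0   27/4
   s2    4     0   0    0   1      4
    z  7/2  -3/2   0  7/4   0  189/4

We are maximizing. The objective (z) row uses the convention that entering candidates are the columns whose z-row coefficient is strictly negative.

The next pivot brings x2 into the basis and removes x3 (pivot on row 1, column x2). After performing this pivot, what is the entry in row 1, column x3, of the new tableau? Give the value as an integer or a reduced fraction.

2

Pivot element is row 1, column x2: 1/2.
Normalize row 1: new (row 1, x3) = 1/(1/2) = 2.
Row 1 is the pivot row, so the entry is 2.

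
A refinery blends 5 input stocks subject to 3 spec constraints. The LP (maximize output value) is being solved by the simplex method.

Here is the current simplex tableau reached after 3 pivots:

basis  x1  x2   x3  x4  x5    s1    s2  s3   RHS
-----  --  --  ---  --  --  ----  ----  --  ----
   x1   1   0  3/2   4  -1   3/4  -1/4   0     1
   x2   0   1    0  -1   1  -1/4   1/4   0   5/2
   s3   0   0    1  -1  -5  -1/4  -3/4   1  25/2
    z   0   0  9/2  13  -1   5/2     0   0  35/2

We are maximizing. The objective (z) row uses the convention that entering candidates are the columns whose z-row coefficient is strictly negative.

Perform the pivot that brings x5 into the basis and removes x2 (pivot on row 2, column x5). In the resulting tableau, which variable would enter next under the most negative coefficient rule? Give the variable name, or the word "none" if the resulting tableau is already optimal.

Pivot element 1. New z-row = old z-row − (-1)·(row 2/1).
Updated z-row coefficients: x1: 0, x2: 1, x3: 9/2, x4: 12, x5: 0, s1: 9/4, s2: 1/4, s3: 0.
No coefficient is strictly negative; the tableau after this pivot is optimal.

none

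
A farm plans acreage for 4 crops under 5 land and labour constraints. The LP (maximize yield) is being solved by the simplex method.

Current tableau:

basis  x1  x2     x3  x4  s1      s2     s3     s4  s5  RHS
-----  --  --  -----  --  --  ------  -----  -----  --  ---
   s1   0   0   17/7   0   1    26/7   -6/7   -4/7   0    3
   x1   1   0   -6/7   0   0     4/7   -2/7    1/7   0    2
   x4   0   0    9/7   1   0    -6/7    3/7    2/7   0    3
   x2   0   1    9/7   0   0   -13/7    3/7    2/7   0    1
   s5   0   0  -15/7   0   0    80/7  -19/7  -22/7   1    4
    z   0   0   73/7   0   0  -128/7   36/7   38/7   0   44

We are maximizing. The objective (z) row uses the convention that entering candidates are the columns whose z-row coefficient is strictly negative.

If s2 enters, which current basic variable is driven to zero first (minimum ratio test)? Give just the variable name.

Ratios: row 1 (s1): 3/(26/7) = 21/26; row 2 (x1): 2/(4/7) = 7/2; row 3 (x4): entry -6/7 ≤ 0, skip; row 4 (x2): entry -13/7 ≤ 0, skip; row 5 (s5): 4/(80/7) = 7/20.
Minimum ratio 7/20 is in the s5 row, so s5 leaves.

s5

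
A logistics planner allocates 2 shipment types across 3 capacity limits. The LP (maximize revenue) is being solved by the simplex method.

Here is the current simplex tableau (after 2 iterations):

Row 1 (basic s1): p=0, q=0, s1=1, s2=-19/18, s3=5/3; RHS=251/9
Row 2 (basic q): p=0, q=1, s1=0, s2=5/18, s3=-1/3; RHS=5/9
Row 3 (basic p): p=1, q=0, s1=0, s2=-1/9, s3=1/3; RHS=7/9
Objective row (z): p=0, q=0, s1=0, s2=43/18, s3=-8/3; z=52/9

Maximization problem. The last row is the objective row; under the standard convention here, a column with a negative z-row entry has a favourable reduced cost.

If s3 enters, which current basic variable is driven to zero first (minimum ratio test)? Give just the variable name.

Ratios: row 1 (s1): (251/9)/(5/3) = 251/15; row 2 (q): entry -1/3 ≤ 0, skip; row 3 (p): (7/9)/(1/3) = 7/3.
Minimum ratio 7/3 is in the p row, so p leaves.

p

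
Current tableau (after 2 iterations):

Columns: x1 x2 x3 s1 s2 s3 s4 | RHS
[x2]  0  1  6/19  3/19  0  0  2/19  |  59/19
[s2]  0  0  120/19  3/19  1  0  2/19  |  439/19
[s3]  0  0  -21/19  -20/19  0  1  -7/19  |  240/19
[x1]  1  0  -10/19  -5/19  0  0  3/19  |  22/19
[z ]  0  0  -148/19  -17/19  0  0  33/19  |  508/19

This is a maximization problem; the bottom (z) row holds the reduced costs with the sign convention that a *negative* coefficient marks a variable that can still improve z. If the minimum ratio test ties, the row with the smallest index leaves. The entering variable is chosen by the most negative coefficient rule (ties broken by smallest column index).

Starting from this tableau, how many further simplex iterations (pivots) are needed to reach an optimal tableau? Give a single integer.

2

pivot: x3 in, s2 out → z = 1657/30
pivot: s1 in, x2 out → z = 193/3
No improving column remains; optimal.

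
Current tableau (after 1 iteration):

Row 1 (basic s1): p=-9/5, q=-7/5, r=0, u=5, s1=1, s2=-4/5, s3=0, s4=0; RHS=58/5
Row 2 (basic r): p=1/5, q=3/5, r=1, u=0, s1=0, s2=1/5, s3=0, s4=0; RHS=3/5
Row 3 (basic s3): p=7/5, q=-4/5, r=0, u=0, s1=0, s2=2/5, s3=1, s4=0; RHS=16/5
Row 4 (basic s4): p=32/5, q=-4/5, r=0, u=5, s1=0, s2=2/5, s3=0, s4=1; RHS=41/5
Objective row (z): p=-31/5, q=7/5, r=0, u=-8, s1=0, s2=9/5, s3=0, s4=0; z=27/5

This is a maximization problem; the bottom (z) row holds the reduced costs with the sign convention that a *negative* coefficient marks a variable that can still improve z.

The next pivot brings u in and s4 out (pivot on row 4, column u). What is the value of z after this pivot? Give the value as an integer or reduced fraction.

463/25

Minimum ratio for u: (41/5)/5 = 41/25.
z changes by −(z-row coeff of u)·ratio = −(-8)·(41/25) = 328/25.
New z = 27/5 + (328/25) = 463/25.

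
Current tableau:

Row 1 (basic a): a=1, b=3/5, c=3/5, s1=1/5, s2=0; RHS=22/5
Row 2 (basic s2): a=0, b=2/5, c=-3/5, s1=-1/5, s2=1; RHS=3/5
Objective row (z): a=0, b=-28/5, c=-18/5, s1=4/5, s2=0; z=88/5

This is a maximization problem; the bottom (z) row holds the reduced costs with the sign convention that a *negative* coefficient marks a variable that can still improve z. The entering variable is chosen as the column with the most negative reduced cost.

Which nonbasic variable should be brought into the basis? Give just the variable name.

b

Objective-row coefficients: a: 0, b: -28/5, c: -18/5, s1: 4/5, s2: 0.
The most negative is -28/5 in column b, so b enters.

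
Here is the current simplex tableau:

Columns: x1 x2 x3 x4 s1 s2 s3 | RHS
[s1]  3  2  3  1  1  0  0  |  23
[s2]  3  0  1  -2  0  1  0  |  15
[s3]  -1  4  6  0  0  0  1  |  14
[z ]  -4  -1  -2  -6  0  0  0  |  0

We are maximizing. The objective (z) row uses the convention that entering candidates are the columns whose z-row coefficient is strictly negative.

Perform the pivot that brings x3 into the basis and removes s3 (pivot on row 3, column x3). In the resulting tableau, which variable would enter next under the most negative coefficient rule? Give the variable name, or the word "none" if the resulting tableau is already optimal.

Pivot element 6. New z-row = old z-row − (-2)·(row 3/6).
Updated z-row coefficients: x1: -13/3, x2: 1/3, x3: 0, x4: -6, s1: 0, s2: 0, s3: 1/3.
The most negative is -6 in column x4, so x4 would enter next.

x4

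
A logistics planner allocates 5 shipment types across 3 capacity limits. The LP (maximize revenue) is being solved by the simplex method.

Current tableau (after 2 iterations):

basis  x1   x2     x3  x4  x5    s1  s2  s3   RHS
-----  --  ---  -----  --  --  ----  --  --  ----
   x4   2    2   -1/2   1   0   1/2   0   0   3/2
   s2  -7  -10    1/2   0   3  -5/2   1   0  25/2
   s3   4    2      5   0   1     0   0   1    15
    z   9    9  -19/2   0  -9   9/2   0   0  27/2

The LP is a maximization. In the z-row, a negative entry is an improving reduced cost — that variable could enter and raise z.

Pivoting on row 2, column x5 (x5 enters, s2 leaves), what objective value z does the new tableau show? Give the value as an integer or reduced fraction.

51

Minimum ratio for x5: (25/2)/3 = 25/6.
z changes by −(z-row coeff of x5)·ratio = −(-9)·(25/6) = 75/2.
New z = 27/2 + (75/2) = 51.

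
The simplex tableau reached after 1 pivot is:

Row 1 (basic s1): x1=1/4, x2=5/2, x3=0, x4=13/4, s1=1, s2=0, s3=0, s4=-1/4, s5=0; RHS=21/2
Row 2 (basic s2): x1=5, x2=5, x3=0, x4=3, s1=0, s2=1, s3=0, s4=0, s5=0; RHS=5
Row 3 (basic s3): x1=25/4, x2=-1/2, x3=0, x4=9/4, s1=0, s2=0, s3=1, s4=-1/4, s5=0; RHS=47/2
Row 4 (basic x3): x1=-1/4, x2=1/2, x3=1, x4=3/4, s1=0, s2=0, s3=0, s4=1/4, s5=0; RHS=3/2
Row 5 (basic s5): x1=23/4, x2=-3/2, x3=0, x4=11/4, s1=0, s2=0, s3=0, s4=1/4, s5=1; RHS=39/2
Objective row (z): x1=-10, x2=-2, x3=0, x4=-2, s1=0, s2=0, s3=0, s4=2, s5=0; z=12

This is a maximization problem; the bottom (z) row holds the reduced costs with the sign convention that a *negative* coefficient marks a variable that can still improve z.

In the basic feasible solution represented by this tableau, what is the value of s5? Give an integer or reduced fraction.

39/2

s5 is basic (row 5); its value is the RHS of that row: 39/2.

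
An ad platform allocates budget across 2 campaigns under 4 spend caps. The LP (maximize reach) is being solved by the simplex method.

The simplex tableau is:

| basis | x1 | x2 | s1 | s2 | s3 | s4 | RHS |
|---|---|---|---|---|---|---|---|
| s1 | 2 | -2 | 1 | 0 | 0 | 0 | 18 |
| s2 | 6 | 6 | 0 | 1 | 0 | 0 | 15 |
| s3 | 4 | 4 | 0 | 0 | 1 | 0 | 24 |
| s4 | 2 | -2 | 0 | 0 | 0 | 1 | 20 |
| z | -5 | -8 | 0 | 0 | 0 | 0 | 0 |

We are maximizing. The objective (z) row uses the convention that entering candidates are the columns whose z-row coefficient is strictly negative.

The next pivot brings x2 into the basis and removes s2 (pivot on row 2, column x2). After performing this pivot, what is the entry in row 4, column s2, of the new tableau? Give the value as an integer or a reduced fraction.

Pivot element is row 2, column x2: 6.
Normalize row 2: new (row 2, s2) = 1/6 = 1/6.
row 4 ← row 4 − (-2)·(new row 2): 0 − (-2)·(1/6) = 1/3.

1/3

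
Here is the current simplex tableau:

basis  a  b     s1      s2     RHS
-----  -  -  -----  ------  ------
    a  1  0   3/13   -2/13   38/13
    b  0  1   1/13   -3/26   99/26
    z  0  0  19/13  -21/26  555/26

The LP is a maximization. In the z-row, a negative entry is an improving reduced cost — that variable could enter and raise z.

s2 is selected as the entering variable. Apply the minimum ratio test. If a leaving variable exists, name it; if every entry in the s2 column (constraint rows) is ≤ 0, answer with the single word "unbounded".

s2-column entries: row 1: -2/13, row 2: -3/26. All ≤ 0, so s2 can increase without bound; the LP is unbounded in this direction.

unbounded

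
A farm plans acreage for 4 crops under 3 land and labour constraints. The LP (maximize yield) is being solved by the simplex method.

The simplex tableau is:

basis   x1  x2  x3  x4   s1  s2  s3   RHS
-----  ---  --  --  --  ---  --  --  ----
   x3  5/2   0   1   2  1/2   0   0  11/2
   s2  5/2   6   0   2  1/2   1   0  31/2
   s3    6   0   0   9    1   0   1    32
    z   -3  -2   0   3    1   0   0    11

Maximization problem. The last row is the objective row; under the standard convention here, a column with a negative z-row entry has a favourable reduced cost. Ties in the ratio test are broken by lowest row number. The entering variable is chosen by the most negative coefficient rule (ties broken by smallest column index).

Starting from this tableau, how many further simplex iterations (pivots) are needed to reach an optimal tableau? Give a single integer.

2

pivot: x1 in, x3 out → z = 88/5
pivot: x2 in, s2 out → z = 314/15
No improving column remains; optimal.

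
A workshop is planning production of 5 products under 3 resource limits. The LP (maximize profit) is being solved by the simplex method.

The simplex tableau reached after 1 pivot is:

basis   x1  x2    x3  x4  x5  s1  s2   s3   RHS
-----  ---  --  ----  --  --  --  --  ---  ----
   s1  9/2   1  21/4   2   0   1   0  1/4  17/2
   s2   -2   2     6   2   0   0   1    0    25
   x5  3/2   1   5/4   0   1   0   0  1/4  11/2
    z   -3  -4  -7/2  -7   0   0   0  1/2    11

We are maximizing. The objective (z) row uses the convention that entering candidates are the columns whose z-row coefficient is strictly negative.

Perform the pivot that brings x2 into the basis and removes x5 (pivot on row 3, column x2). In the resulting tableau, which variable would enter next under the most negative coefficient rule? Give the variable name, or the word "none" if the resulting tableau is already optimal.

Pivot element 1. New z-row = old z-row − (-4)·(row 3/1).
Updated z-row coefficients: x1: 3, x2: 0, x3: 3/2, x4: -7, x5: 4, s1: 0, s2: 0, s3: 3/2.
The most negative is -7 in column x4, so x4 would enter next.

x4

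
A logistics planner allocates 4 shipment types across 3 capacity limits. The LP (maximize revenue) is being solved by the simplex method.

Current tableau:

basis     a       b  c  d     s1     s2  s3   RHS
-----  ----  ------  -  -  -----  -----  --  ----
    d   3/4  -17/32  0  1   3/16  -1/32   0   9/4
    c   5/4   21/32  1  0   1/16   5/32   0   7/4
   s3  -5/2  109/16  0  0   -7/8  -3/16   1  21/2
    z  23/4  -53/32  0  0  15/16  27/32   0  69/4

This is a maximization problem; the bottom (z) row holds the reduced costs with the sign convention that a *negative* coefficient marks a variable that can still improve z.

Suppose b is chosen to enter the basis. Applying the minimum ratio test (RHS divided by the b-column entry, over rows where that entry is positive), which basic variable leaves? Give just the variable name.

Ratios: row 1 (d): entry -17/32 ≤ 0, skip; row 2 (c): (7/4)/(21/32) = 8/3; row 3 (s3): (21/2)/(109/16) = 168/109.
Minimum ratio 168/109 is in the s3 row, so s3 leaves.

s3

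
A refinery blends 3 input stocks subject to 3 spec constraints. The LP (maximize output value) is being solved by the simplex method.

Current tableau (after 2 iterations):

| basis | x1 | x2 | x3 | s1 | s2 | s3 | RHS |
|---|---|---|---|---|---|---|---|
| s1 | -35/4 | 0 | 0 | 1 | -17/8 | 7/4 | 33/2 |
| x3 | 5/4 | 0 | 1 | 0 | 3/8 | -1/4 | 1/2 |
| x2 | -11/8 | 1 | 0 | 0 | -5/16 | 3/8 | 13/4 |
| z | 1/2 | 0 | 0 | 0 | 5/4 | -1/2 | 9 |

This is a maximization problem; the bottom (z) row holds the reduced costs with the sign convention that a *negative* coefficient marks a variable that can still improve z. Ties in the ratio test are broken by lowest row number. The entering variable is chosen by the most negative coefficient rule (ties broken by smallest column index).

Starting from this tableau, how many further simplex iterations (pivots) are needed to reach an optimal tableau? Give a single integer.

2

pivot: s3 in, x2 out → z = 40/3
pivot: x1 in, x3 out → z = 24
No improving column remains; optimal.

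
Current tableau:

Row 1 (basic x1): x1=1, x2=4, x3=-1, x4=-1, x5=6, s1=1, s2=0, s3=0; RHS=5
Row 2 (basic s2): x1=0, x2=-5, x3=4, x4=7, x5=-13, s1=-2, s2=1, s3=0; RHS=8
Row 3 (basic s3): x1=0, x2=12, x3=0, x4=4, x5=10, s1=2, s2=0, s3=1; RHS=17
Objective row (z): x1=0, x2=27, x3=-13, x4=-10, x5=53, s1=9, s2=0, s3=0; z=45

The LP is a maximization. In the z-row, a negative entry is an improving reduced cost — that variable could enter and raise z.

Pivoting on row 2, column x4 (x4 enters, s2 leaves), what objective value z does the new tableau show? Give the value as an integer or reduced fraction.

Minimum ratio for x4: 8/7 = 8/7.
z changes by −(z-row coeff of x4)·ratio = −(-10)·(8/7) = 80/7.
New z = 45 + (80/7) = 395/7.

395/7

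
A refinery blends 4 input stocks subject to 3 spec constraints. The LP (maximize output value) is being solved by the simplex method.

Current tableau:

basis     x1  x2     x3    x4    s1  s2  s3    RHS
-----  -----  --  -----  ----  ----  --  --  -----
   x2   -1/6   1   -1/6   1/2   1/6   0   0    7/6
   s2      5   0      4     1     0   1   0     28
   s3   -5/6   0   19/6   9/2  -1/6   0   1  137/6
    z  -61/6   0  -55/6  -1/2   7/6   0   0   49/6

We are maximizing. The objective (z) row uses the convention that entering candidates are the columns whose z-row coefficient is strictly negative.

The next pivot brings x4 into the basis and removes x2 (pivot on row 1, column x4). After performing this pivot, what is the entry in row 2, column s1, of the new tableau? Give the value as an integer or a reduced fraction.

Pivot element is row 1, column x4: 1/2.
Normalize row 1: new (row 1, s1) = (1/6)/(1/2) = 1/3.
row 2 ← row 2 − 1·(new row 1): 0 − 1·(1/3) = -1/3.

-1/3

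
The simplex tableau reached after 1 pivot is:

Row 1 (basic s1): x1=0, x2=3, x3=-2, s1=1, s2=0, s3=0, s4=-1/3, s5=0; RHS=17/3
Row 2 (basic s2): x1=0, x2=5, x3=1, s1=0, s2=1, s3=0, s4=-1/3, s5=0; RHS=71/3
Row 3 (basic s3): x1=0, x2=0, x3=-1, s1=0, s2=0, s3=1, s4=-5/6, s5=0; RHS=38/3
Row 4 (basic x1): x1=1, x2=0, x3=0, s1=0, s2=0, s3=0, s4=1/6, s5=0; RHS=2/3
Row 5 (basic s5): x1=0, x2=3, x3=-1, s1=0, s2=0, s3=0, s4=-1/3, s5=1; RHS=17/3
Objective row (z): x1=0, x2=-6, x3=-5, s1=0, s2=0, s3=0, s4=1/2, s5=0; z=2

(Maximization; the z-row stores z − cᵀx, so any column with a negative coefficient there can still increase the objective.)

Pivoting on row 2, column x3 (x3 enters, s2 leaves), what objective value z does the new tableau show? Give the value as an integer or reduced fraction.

361/3

Minimum ratio for x3: (71/3)/1 = 71/3.
z changes by −(z-row coeff of x3)·ratio = −(-5)·(71/3) = 355/3.
New z = 2 + (355/3) = 361/3.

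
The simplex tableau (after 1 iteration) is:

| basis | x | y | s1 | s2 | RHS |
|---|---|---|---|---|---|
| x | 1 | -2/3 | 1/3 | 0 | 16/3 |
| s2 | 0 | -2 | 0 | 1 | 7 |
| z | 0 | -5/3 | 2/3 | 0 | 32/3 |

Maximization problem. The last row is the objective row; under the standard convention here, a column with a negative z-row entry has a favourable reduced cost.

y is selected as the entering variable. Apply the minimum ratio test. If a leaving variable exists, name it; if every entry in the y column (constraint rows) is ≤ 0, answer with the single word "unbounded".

unbounded

y-column entries: row 1: -2/3, row 2: -2. All ≤ 0, so y can increase without bound; the LP is unbounded in this direction.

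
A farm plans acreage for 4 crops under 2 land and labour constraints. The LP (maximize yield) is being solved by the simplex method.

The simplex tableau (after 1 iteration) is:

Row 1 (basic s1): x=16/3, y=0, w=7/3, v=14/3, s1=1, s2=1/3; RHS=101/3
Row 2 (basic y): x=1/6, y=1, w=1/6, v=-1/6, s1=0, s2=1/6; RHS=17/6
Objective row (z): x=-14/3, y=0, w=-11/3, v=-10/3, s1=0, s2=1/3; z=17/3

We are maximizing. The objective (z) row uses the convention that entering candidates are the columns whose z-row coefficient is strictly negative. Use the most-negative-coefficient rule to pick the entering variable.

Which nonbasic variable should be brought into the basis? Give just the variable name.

x

Objective-row coefficients: x: -14/3, y: 0, w: -11/3, v: -10/3, s1: 0, s2: 1/3.
The most negative is -14/3 in column x, so x enters.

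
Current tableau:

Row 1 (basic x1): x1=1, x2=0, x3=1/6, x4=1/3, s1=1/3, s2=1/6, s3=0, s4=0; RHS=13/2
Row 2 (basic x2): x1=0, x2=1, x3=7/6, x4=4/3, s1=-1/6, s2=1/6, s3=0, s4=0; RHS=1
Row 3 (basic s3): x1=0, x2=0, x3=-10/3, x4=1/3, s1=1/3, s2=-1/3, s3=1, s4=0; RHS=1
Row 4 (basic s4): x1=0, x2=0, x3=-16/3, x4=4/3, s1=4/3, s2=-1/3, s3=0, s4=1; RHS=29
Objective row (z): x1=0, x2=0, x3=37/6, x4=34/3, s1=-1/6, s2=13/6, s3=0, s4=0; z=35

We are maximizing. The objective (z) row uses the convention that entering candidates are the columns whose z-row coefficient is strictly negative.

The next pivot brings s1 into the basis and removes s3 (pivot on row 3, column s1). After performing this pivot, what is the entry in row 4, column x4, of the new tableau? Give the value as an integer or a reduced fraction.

0

Pivot element is row 3, column s1: 1/3.
Normalize row 3: new (row 3, x4) = (1/3)/(1/3) = 1.
row 4 ← row 4 − (4/3)·(new row 3): 4/3 − (4/3)·1 = 0.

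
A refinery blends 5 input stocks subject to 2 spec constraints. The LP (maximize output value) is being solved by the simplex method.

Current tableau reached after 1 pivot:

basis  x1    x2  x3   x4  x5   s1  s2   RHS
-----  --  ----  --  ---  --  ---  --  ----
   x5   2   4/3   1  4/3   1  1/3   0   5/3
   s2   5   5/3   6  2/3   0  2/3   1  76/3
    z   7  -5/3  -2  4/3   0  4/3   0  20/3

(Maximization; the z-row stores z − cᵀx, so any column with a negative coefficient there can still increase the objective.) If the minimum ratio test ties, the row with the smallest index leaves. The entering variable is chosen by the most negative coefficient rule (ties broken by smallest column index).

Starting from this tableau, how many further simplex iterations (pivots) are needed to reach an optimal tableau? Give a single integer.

1

pivot: x3 in, x5 out → z = 10
No improving column remains; optimal.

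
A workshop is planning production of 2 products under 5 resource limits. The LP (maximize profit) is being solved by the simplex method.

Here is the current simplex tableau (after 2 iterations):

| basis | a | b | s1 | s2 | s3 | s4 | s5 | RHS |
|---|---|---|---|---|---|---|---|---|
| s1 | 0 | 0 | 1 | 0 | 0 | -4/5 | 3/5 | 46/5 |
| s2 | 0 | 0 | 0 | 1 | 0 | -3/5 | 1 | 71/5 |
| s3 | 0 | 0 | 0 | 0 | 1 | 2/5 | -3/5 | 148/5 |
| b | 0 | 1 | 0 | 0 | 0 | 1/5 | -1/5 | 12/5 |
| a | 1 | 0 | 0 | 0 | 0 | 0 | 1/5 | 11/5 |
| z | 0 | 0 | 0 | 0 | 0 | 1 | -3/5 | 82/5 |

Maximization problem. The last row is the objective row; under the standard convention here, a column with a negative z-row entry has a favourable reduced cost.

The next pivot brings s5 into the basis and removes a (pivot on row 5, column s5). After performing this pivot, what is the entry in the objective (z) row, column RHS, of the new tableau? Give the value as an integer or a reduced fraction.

Pivot element is row 5, column s5: 1/5.
Normalize row 5: new (row 5, RHS) = (11/5)/(1/5) = 11.
z-row ← z-row − (-3/5)·(new row 5): 82/5 − (-3/5)·11 = 23.

23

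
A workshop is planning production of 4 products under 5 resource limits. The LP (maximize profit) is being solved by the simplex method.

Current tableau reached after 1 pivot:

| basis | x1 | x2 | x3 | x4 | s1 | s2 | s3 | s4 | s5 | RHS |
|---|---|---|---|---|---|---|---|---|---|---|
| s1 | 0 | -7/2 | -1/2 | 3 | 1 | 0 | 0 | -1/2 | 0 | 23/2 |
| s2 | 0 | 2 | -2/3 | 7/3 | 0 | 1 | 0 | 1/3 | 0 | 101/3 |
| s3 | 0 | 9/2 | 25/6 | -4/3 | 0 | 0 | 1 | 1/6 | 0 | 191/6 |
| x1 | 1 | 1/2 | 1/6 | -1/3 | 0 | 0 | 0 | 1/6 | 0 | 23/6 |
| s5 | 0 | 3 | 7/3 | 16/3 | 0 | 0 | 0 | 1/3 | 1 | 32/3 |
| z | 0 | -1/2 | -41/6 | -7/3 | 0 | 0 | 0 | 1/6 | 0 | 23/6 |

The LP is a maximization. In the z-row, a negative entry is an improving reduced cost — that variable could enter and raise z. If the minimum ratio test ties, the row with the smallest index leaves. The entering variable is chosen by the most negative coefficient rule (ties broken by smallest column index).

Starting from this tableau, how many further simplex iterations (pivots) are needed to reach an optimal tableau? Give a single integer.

1

pivot: x3 in, s5 out → z = 491/14
No improving column remains; optimal.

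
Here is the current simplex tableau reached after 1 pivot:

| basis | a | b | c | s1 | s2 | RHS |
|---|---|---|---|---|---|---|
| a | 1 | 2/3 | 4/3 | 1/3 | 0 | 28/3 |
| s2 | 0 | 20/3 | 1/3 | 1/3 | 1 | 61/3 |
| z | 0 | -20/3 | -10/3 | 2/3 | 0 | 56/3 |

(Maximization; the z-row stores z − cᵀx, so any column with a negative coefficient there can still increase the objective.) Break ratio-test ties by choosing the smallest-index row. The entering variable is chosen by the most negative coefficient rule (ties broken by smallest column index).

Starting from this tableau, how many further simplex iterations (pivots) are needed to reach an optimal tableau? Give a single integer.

pivot: b in, s2 out → z = 39
pivot: c in, a out → z = 726/13
No improving column remains; optimal.

2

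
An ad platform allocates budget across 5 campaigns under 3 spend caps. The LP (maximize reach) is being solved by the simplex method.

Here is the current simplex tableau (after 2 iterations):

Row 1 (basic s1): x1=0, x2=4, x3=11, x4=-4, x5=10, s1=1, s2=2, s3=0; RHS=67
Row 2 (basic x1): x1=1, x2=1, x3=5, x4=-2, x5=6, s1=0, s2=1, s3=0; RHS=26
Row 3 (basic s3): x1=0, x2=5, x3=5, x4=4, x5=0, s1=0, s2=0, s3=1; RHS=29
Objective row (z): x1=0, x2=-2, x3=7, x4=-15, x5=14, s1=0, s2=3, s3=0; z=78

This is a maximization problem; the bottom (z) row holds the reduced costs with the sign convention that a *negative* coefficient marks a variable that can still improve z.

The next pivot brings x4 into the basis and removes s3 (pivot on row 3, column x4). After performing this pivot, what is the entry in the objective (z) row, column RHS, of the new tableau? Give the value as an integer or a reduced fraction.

747/4

Pivot element is row 3, column x4: 4.
Normalize row 3: new (row 3, RHS) = 29/4 = 29/4.
z-row ← z-row − (-15)·(new row 3): 78 − (-15)·(29/4) = 747/4.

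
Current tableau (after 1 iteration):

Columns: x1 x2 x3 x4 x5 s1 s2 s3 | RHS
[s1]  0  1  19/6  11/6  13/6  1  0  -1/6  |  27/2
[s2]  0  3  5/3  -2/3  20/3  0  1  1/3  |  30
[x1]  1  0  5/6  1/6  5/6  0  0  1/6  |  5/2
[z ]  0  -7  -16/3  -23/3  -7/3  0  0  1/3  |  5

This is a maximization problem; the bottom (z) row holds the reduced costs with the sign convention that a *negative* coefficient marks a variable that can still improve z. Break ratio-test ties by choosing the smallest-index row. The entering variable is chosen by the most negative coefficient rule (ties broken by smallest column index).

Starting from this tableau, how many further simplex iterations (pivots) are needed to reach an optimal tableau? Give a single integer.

3

pivot: x4 in, s1 out → z = 676/11
pivot: x2 in, s2 out → z = 3356/37
pivot: s3 in, x1 out → z = 646/7
No improving column remains; optimal.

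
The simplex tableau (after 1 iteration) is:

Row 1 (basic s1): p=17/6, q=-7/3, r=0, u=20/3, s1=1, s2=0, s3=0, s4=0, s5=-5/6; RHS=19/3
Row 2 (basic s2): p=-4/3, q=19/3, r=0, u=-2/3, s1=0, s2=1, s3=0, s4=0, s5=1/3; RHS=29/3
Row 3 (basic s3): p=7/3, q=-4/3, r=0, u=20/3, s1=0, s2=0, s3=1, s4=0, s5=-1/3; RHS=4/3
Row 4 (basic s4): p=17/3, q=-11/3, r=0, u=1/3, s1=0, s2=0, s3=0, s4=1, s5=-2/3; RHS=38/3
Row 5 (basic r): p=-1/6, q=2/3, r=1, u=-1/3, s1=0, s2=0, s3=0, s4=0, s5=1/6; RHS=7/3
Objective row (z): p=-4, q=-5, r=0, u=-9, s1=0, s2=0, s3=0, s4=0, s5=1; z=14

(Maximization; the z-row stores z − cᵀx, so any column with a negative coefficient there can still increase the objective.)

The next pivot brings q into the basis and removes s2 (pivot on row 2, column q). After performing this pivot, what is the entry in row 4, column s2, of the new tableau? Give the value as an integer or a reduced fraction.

11/19

Pivot element is row 2, column q: 19/3.
Normalize row 2: new (row 2, s2) = 1/(19/3) = 3/19.
row 4 ← row 4 − (-11/3)·(new row 2): 0 − (-11/3)·(3/19) = 11/19.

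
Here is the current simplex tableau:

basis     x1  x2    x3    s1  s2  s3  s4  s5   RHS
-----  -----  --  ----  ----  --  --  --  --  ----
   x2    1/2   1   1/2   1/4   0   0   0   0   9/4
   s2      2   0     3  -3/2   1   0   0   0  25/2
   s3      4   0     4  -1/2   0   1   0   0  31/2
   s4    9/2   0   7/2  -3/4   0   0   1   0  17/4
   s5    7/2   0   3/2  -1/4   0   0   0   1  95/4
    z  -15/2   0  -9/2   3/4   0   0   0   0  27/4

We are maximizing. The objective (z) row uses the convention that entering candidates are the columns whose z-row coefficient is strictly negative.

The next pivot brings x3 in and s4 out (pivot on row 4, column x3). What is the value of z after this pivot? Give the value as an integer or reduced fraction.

Minimum ratio for x3: (17/4)/(7/2) = 17/14.
z changes by −(z-row coeff of x3)·ratio = −(-9/2)·(17/14) = 153/28.
New z = 27/4 + (153/28) = 171/14.

171/14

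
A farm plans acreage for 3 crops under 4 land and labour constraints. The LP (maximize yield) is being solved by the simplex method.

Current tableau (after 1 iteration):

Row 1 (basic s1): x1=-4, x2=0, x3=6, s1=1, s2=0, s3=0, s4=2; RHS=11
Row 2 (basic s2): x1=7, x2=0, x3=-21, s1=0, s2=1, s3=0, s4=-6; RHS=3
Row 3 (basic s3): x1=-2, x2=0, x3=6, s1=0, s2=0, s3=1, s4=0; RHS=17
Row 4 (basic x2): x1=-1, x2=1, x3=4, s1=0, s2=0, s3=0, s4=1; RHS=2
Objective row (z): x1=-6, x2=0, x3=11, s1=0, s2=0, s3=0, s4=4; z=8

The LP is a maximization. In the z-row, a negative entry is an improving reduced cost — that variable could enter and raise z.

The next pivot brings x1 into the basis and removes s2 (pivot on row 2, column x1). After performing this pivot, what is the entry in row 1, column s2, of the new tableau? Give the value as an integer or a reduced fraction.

4/7

Pivot element is row 2, column x1: 7.
Normalize row 2: new (row 2, s2) = 1/7 = 1/7.
row 1 ← row 1 − (-4)·(new row 2): 0 − (-4)·(1/7) = 4/7.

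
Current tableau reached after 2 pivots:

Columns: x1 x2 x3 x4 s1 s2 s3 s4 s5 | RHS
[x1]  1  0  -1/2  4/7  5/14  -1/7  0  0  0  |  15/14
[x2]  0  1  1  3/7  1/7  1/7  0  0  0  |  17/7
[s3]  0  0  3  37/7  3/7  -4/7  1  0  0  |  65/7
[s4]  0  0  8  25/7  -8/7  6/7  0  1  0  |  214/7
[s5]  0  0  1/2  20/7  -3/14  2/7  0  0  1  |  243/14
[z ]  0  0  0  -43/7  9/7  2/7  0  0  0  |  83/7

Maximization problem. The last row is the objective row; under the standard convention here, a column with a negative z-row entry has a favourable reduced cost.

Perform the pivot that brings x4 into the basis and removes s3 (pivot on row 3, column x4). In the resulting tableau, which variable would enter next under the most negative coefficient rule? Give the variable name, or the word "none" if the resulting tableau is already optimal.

Pivot element 37/7. New z-row = old z-row − (-43/7)·(row 3/(37/7)).
Updated z-row coefficients: x1: 0, x2: 0, x3: 129/37, x4: 0, s1: 66/37, s2: -14/37, s3: 43/37, s4: 0, s5: 0.
The most negative is -14/37 in column s2, so s2 would enter next.

s2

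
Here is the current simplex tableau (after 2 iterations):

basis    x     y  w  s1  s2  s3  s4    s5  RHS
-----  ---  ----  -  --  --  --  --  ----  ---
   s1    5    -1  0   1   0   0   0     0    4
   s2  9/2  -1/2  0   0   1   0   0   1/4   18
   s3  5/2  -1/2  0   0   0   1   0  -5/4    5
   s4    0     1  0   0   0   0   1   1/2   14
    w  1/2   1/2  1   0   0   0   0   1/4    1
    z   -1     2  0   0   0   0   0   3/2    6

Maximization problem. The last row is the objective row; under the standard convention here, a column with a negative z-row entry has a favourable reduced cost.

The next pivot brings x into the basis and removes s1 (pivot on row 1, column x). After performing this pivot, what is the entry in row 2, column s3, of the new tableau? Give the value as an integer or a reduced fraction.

Pivot element is row 1, column x: 5.
Normalize row 1: new (row 1, s3) = 0/5 = 0.
row 2 ← row 2 − (9/2)·(new row 1): 0 − (9/2)·0 = 0.

0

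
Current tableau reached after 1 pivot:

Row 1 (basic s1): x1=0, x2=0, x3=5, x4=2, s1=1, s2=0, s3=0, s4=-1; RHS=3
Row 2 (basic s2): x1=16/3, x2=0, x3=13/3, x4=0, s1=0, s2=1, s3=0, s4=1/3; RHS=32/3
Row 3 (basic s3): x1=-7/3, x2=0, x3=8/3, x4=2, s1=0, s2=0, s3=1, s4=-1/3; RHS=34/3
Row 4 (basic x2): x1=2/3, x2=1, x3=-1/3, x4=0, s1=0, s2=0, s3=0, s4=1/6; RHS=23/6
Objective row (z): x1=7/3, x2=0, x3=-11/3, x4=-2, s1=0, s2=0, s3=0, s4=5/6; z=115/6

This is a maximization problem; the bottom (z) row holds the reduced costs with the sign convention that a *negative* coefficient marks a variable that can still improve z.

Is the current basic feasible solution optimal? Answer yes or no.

no

Column x3 has objective-row coefficient -11/3, which is negative; an improving pivot exists, so not yet optimal.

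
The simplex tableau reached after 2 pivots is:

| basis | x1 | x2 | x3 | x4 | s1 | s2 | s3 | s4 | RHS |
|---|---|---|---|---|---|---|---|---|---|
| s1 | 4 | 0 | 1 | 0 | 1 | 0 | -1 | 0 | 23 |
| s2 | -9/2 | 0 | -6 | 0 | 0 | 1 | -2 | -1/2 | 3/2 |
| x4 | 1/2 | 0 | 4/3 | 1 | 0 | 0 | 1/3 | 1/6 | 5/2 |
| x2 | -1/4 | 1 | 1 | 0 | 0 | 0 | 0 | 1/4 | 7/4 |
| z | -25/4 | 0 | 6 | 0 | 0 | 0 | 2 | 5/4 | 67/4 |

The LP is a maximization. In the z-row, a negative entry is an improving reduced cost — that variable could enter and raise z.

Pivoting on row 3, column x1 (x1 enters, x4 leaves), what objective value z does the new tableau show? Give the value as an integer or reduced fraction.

Minimum ratio for x1: (5/2)/(1/2) = 5.
z changes by −(z-row coeff of x1)·ratio = −(-25/4)·5 = 125/4.
New z = 67/4 + (125/4) = 48.

48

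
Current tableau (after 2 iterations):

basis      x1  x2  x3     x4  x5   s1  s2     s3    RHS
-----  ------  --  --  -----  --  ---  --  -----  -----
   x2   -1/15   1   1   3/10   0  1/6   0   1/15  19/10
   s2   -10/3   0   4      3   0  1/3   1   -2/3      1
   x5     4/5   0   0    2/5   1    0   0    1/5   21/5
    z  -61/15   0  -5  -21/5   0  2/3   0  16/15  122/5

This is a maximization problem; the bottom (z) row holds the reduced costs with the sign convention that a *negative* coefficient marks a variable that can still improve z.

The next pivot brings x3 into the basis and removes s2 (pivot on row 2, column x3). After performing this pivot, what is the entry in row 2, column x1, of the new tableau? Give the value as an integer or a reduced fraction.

-5/6

Pivot element is row 2, column x3: 4.
Normalize row 2: new (row 2, x1) = (-10/3)/4 = -5/6.
Row 2 is the pivot row, so the entry is -5/6.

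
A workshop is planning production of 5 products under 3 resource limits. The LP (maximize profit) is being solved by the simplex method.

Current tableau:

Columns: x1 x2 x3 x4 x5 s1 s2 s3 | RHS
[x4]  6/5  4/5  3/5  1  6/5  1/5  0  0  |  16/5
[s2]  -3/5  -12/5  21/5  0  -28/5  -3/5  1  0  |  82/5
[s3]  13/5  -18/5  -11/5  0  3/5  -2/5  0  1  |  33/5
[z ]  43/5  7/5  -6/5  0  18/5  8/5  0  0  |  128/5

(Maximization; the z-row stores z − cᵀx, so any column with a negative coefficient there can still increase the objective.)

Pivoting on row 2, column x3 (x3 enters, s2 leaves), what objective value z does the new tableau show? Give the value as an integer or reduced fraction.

Minimum ratio for x3: (82/5)/(21/5) = 82/21.
z changes by −(z-row coeff of x3)·ratio = −(-6/5)·(82/21) = 164/35.
New z = 128/5 + (164/35) = 212/7.

212/7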